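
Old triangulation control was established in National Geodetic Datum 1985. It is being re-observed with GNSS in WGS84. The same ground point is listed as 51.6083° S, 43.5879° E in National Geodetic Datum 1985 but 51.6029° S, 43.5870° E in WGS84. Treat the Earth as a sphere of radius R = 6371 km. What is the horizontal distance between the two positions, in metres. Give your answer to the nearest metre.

Δφ = -51.6029° − -51.6083° = +0.0054°; Δλ = 43.5870° − 43.5879° = -0.0009°.
1° along a meridian = πR/180 = 111195 m.
ΔN = Δφ × 111195 = 600.5 m; ΔE = Δλ × 111195 × cos(-51.6083°) = -0.0009 × 111195 × 0.621034 = -62.2 m.
Distance = √(ΔE² + ΔN²) = √((-62.2)² + 600.5²) = 603.7 m.

604 m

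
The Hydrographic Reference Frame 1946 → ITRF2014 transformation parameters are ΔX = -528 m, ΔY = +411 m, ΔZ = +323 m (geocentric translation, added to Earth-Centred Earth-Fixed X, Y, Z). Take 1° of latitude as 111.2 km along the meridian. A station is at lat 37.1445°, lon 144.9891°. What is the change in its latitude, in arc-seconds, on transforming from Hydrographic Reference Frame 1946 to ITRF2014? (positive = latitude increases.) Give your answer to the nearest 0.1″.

sin φ = 0.603827, cos φ = 0.797115, sin λ = 0.573732, cos λ = -0.819043.
North component: ΔN = −sin φ cos λ·ΔX − sin φ sin λ·ΔY + cos φ·ΔZ = −(0.603827)(-0.819043)(-528) − (0.603827)(0.573732)(411) + (0.797115)(323) = -146.04 m.
1° of latitude spans 111200 m, so Δφ = -146.04 / 111200 × 3600 = -4.728″.

Δφ = -4.7″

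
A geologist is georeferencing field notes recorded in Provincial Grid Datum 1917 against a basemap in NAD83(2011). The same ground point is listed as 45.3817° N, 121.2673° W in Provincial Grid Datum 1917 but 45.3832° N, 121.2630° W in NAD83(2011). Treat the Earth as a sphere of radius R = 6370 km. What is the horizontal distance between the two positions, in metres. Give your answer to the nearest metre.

Δφ = 45.3832° − 45.3817° = +0.0015°; Δλ = -121.2630° − -121.2673° = +0.0043°.
1° along a meridian = πR/180 = 111177 m.
ΔN = Δφ × 111177 = 166.8 m; ΔE = Δλ × 111177 × cos(45.3817°) = +0.0043 × 111177 × 0.702380 = 335.8 m.
Distance = √(ΔE² + ΔN²) = √(335.8² + 166.8²) = 374.9 m.

375 m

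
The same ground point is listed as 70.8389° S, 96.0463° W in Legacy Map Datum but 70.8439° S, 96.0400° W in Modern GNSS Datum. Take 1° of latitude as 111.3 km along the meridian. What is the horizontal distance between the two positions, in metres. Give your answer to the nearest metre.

602 m

Δφ = -70.8439° − -70.8389° = -0.0050°; Δλ = -96.0400° − -96.0463° = +0.0063°.
ΔN = Δφ × 111300 = -556.5 m; ΔE = Δλ × 111300 × cos(-70.8389°) = +0.0063 × 111300 × 0.328225 = 230.1 m.
Distance = √(ΔE² + ΔN²) = √(230.1² + (-556.5)²) = 602.2 m.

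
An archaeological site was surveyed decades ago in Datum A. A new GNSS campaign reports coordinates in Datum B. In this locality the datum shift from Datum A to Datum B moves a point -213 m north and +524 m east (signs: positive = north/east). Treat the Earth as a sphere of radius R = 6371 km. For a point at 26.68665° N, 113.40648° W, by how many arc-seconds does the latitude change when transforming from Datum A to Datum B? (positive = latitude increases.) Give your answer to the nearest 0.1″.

Δφ = -6.9″

On a sphere of radius R, 1 rad of latitude = R, so Δφ = ΔN / R = -213.0 / 6371000 = -3.3433e-05 rad = -6.896″.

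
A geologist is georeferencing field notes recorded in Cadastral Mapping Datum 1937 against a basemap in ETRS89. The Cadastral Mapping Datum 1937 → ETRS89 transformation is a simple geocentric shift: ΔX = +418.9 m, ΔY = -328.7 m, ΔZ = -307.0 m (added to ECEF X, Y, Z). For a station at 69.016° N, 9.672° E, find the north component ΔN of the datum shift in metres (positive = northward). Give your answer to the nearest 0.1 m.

At φ = 69.016°, λ = 9.672°: sin φ = 0.933680, cos φ = 0.358107, sin λ = 0.168008, cos λ = 0.985786.
ΔN = −sin φ cos λ·ΔX − sin φ sin λ·ΔY + cos φ·ΔZ = −(0.933680)(0.985786)(418.9) − (0.933680)(0.168008)(-328.7) + (0.358107)(-307.0) = -443.94 m.

ΔN = -443.9 m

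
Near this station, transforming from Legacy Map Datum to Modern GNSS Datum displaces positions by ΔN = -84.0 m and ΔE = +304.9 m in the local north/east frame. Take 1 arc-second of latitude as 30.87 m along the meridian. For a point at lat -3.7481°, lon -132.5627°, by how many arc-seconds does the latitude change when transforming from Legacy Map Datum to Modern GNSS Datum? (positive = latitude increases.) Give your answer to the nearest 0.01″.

Δφ = -2.72″

1″ of latitude = 30.87 m, so Δφ = -84.0 / 30.87 = -2.721″.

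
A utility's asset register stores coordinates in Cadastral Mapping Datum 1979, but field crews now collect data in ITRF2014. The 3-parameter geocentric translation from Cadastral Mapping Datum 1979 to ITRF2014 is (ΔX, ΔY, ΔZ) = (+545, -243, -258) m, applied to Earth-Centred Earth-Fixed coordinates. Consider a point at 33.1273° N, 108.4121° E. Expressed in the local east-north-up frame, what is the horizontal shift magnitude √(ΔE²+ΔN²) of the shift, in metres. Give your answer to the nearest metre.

At φ = 33.1273°, λ = 108.4121°: sin φ = 0.546501, cos φ = 0.837458, sin λ = 0.948809, cos λ = -0.315849.
ΔE = −sin λ·ΔX + cos λ·ΔY = −(0.948809)·(545) + (-0.315849)·(-243) = -440.35 m.
ΔN = −sin φ cos λ·ΔX − sin φ sin λ·ΔY + cos φ·ΔZ = −(0.546501)(-0.315849)(545) − (0.546501)(0.948809)(-243) + (0.837458)(-258) = 4.01 m.
Horizontal magnitude = √(ΔE² + ΔN²) = √((-440.35)² + 4.01²) = 440.37 m.

440 m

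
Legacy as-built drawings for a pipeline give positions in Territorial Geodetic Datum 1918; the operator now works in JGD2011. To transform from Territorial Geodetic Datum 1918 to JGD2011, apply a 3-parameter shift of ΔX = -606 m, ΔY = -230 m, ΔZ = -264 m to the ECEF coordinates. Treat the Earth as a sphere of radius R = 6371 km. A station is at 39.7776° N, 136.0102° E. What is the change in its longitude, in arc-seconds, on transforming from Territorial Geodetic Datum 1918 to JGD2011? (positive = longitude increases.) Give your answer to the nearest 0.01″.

Δλ = 24.70″

sin φ = 0.639809, cos φ = 0.768534, sin λ = 0.694530, cos λ = -0.719463.
East component: ΔE = −sin λ·ΔX + cos λ·ΔY = −(0.694530)(-606) + (-0.719463)(-230) = 586.36 m.
1° of latitude spans πR/180 = 111195 m; at latitude φ, 1° of longitude spans that × cos φ = 85457.1 m, so Δλ = 586.36 / 85457.1 × 3600 = 24.701″.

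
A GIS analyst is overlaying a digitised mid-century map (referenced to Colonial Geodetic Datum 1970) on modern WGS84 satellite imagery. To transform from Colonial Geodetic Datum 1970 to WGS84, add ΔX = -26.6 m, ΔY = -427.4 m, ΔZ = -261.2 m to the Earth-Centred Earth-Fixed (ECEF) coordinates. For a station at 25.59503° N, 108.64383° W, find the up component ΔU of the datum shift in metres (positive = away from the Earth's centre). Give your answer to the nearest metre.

At φ = 25.59503°, λ = -108.64383°: sin φ = 0.432008, cos φ = 0.901870, sin λ = -0.947524, cos λ = -0.319684.
ΔU = cos φ cos λ·ΔX + cos φ sin λ·ΔY + sin φ·ΔZ = (0.901870)(-0.319684)(-26.6) + (0.901870)(-0.947524)(-427.4) + (0.432008)(-261.2) = 260.06 m.

ΔU = 260 m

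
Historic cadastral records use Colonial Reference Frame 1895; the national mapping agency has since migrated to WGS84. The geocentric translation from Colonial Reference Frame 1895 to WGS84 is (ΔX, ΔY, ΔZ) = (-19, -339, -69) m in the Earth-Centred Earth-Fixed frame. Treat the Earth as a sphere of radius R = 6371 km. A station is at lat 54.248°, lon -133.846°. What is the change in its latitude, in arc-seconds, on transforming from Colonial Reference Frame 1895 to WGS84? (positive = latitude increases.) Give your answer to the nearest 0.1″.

sin φ = 0.811554, cos φ = 0.584278, sin λ = -0.721204, cos λ = -0.692722.
North component: ΔN = −sin φ cos λ·ΔX − sin φ sin λ·ΔY + cos φ·ΔZ = −(0.811554)(-0.692722)(-19) − (0.811554)(-0.721204)(-339) + (0.584278)(-69) = -249.41 m.
1° of latitude spans πR/180 = 111195 m, so Δφ = -249.41 / 111195 × 3600 = -8.075″.

Δφ = -8.1″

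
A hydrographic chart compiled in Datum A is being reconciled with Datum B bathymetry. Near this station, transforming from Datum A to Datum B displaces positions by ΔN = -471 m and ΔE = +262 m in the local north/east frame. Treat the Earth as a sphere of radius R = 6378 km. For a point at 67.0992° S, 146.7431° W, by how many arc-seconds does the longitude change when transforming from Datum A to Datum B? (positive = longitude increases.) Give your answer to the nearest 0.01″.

Δλ = 21.77″

At latitude -67.0992°, cos φ = 0.389137.
One radian of longitude at latitude φ spans R cos φ, so Δλ = ΔE / (R cos φ) = 262.0 / (6378000 × 0.389137) = 1.0556e-04 rad = 21.774″.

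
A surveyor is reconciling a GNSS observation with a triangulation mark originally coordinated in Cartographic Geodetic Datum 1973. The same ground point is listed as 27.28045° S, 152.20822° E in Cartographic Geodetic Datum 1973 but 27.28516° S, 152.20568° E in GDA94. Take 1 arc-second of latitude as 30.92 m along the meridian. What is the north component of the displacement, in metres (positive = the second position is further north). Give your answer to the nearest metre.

Δφ = -27.28516° − -27.28045° = -0.00471°; Δλ = 152.20568° − 152.20822° = -0.00254°.
1° of latitude = 3600 × 30.92 = 111312 m.
ΔN = Δφ × 111312 = -524.3 m; ΔE = Δλ × 111312 × cos(-27.28045°) = -0.00254 × 111312 × 0.888774 = -251.3 m.

ΔN = -524 m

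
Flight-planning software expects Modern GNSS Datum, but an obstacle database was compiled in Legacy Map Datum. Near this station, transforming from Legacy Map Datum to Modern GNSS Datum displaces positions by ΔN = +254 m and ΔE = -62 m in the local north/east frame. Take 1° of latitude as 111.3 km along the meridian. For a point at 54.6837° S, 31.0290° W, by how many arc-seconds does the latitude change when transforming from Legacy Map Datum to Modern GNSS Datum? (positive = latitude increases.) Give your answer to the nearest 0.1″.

1° of latitude = 111.3 km, so Δφ = 254.0 / 111300 = 0.0022821° = 8.216″.

Δφ = 8.2″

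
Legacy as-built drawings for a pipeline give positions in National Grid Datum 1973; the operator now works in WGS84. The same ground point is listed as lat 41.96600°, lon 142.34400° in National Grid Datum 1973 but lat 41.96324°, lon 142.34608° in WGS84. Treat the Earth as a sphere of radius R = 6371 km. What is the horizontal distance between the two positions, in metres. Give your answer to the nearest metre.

Δφ = 41.96324° − 41.96600° = -0.00276°; Δλ = 142.34608° − 142.34400° = +0.00208°.
1° along a meridian = πR/180 = 111195 m.
ΔN = Δφ × 111195 = -306.9 m; ΔE = Δλ × 111195 × cos(41.96600°) = +0.00208 × 111195 × 0.743542 = 172.0 m.
Distance = √(ΔE² + ΔN²) = √(172.0² + (-306.9)²) = 351.8 m.

352 m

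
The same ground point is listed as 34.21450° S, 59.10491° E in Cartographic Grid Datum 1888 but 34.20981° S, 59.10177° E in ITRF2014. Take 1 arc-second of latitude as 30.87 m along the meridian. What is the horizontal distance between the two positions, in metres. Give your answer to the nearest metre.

596 m

Δφ = -34.20981° − -34.21450° = +0.00469°; Δλ = 59.10177° − 59.10491° = -0.00314°.
1° of latitude = 3600 × 30.87 = 111132 m.
ΔN = Δφ × 111132 = 521.2 m; ΔE = Δλ × 111132 × cos(-34.21450°) = -0.00314 × 111132 × 0.826938 = -288.6 m.
Distance = √(ΔE² + ΔN²) = √((-288.6)² + 521.2²) = 595.8 m.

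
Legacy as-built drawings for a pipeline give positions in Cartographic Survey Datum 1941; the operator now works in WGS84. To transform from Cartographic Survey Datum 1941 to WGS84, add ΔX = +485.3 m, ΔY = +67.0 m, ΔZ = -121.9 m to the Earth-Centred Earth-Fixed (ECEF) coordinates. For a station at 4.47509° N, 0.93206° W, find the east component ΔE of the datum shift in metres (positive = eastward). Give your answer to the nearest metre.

At φ = 4.47509°, λ = -0.93206°: sin φ = 0.078026, cos φ = 0.996951, sin λ = -0.016267, cos λ = 0.999868.
ΔE = −sin λ·ΔX + cos λ·ΔY = −(-0.016267)·(485.3) + (0.999868)·(67.0) = 74.89 m.

ΔE = 75 m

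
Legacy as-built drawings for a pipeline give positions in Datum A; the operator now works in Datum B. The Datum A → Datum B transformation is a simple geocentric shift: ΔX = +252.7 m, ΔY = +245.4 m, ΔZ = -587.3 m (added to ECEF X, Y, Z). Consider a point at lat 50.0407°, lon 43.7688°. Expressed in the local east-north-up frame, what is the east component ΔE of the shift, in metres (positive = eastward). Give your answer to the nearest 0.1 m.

The local east axis at (φ, λ) is (−sin λ, cos λ, 0), so ΔE = −sin(43.7688°)·252.7 + cos(43.7688°)·245.4 = 2.41 m.

ΔE = 2.4 m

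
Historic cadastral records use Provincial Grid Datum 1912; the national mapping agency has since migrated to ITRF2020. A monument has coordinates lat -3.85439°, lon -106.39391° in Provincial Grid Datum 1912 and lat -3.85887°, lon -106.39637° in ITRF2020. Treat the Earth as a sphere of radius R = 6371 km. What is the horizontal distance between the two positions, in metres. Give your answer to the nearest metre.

568 m

Δφ = -3.85887° − -3.85439° = -0.00448°; Δλ = -106.39637° − -106.39391° = -0.00246°.
1° along a meridian = πR/180 = 111195 m.
ΔN = Δφ × 111195 = -498.2 m; ΔE = Δλ × 111195 × cos(-3.85439°) = -0.00246 × 111195 × 0.997738 = -272.9 m.
Distance = √(ΔE² + ΔN²) = √((-272.9)² + (-498.2)²) = 568.0 m.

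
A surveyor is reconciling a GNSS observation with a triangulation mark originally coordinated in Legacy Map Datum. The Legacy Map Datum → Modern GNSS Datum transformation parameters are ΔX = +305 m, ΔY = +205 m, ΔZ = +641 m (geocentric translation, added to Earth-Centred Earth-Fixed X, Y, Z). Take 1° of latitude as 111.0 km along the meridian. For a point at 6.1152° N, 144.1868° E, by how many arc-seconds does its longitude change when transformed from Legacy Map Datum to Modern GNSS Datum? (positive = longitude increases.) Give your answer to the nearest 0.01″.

Δλ = -11.24″

sin φ = 0.106528, cos φ = 0.994310, sin λ = 0.585145, cos λ = -0.810929.
East component: ΔE = −sin λ·ΔX + cos λ·ΔY = −(0.585145)(305) + (-0.810929)(205) = -344.71 m.
1° of latitude spans 111000 m; at latitude φ, 1° of longitude spans that × cos φ = 110368.4 m, so Δλ = -344.71 / 110368.4 × 3600 = -11.244″.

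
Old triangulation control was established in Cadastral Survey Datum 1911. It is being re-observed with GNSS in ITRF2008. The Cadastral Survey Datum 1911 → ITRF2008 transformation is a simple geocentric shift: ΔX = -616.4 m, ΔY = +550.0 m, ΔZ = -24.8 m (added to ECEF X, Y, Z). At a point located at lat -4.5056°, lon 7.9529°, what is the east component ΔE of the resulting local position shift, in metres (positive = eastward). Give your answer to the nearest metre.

The local east axis at (φ, λ) is (−sin λ, cos λ, 0), so ΔE = −sin(7.9529°)·(-616.4) + cos(7.9529°)·550.0 = 629.99 m.

ΔE = 630 m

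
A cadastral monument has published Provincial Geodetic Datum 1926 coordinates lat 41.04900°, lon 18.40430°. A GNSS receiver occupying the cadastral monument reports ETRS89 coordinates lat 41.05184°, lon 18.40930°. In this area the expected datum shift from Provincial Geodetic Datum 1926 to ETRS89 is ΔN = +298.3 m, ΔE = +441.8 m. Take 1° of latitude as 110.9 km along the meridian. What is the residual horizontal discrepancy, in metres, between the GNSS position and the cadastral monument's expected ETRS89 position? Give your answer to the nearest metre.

Observed coordinate differences: Δφ = +0.00284°, Δλ = +0.00500°.
Converting to metres (1° lat = 110900 m, cos φ = 0.754148): observed ΔN = 315.0 m, observed ΔE = 418.2 m.
Subtracting the expected shift leaves a residual of 315.0 − (298.3) = 16.7 m north and 418.2 − (441.8) = -23.6 m east.
Residual distance = √(16.7² + (-23.6)²) = 28.9 m.

29 m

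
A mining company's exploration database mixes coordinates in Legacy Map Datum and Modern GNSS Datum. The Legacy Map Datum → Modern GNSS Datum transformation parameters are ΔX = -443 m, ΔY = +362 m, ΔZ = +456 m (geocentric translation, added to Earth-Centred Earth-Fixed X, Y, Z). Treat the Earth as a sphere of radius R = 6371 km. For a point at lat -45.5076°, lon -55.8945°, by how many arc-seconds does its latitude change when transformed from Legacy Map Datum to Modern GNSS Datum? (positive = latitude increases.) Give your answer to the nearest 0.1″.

sin φ = -0.713343, cos φ = 0.700815, sin λ = -0.828007, cos λ = 0.560718.
North component: ΔN = −sin φ cos λ·ΔX − sin φ sin λ·ΔY + cos φ·ΔZ = −(-0.713343)(0.560718)(-443) − (-0.713343)(-0.828007)(362) + (0.700815)(456) = -71.44 m.
1° of latitude spans πR/180 = 111195 m, so Δφ = -71.44 / 111195 × 3600 = -2.313″.

Δφ = -2.3″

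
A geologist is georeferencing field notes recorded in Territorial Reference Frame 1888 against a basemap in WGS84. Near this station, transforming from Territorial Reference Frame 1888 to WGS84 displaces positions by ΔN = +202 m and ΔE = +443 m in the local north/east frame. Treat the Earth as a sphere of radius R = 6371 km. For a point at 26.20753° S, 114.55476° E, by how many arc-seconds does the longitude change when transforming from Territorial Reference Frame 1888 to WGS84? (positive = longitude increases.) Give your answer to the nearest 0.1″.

Δλ = 16.0″

At latitude -26.20753°, cos φ = 0.897200.
One radian of longitude at latitude φ spans R cos φ, so Δλ = ΔE / (R cos φ) = 443.0 / (6371000 × 0.897200) = 7.7501e-05 rad = 15.986″.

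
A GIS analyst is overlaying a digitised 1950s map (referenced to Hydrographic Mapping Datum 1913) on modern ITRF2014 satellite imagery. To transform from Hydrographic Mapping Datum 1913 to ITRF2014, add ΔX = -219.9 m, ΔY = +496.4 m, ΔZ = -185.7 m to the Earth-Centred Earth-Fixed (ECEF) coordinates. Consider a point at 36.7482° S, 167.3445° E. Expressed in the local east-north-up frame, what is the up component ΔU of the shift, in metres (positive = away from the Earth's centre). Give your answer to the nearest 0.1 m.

At φ = -36.7482°, λ = 167.3445°: sin φ = -0.598299, cos φ = 0.801273, sin λ = 0.219088, cos λ = -0.975705.
ΔU = cos φ cos λ·ΔX + cos φ sin λ·ΔY + sin φ·ΔZ = (0.801273)(-0.975705)(-219.9) + (0.801273)(0.219088)(496.4) + (-0.598299)(-185.7) = 370.17 m.

ΔU = 370.2 m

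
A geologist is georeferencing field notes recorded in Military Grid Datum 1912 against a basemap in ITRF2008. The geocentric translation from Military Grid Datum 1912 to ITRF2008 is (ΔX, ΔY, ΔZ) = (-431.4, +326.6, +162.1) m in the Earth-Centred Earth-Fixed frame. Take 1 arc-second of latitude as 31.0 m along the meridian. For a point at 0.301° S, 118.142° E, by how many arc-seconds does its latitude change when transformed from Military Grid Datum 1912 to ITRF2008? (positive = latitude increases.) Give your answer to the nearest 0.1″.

sin φ = -0.005253, cos φ = 0.999986, sin λ = 0.881781, cos λ = -0.471658.
North component: ΔN = −sin φ cos λ·ΔX − sin φ sin λ·ΔY + cos φ·ΔZ = −(-0.005253)(-0.471658)(-431.4) − (-0.005253)(0.881781)(326.6) + (0.999986)(162.1) = 164.68 m.
1° of latitude spans 3600 × 31.00 = 111600 m, so Δφ = 164.68 / 111600 × 3600 = 5.312″.

Δφ = 5.3″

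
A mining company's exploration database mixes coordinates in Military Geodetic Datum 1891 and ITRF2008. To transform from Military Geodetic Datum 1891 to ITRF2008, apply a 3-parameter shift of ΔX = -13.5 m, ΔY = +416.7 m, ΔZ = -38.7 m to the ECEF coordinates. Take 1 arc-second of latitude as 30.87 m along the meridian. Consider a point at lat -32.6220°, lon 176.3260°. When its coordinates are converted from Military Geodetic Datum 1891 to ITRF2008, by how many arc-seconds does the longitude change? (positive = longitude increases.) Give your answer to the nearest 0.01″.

sin φ = -0.539094, cos φ = 0.842245, sin λ = 0.064079, cos λ = -0.997945.
East component: ΔE = −sin λ·ΔX + cos λ·ΔY = −(0.064079)(-13.5) + (-0.997945)(416.7) = -414.98 m.
1° of latitude spans 3600 × 30.87 = 111132 m; at latitude φ, 1° of longitude spans that × cos φ = 93600.4 m, so Δλ = -414.98 / 93600.4 × 3600 = -15.961″.

Δλ = -15.96″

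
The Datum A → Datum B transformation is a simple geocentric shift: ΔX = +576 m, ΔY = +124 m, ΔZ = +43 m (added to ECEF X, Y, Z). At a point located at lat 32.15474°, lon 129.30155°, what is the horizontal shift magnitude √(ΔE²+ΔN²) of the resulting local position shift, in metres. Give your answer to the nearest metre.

The local east axis at (φ, λ) is (−sin λ, cos λ, 0), so ΔE = −sin(129.30155°)·576 + cos(129.30155°)·124 = -524.26 m.
The local north axis is (−sin φ cos λ, −sin φ sin λ, cos φ), giving ΔN = 194.170 − 51.067 + 36.404 = 179.51 m.
Horizontal magnitude = √(ΔE² + ΔN²) = √((-524.26)² + 179.51²) = 554.14 m.

554 m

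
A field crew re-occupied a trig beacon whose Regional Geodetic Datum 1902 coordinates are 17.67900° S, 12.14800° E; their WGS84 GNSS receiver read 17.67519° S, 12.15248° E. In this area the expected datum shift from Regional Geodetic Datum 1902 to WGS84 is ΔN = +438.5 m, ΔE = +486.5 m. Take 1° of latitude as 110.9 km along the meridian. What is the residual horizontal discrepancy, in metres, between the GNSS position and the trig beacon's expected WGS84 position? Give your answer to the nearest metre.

21 m

Observed coordinate differences: Δφ = +0.00381°, Δλ = +0.00448°.
Converting to metres (1° lat = 110900 m, cos φ = 0.952773): observed ΔN = 422.5 m, observed ΔE = 473.4 m.
Subtracting the expected shift leaves a residual of 422.5 − (438.5) = -16.0 m north and 473.4 − (486.5) = -13.1 m east.
Residual distance = √((-16.0)² + (-13.1)²) = 20.7 m.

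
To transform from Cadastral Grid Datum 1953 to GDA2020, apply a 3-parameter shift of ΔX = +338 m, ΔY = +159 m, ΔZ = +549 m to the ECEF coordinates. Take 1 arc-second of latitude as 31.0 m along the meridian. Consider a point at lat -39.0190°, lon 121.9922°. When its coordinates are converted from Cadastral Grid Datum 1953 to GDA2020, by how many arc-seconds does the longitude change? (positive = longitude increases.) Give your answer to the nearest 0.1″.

sin φ = -0.629578, cos φ = 0.776937, sin λ = 0.848120, cos λ = -0.529804.
East component: ΔE = −sin λ·ΔX + cos λ·ΔY = −(0.848120)(338) + (-0.529804)(159) = -370.90 m.
1° of latitude spans 3600 × 31.00 = 111600 m; at latitude φ, 1° of longitude spans that × cos φ = 86706.2 m, so Δλ = -370.90 / 86706.2 × 3600 = -15.400″.

Δλ = -15.4″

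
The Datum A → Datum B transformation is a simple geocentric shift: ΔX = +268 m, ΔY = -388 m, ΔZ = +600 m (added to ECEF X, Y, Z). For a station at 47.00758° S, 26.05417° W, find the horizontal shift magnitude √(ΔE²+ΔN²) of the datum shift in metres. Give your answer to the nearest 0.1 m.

746.5 m

The local east axis at (φ, λ) is (−sin λ, cos λ, 0), so ΔE = −sin(-26.05417°)·268 + cos(-26.05417°)·(-388) = -230.86 m.
The local north axis is (−sin φ cos λ, −sin φ sin λ, cos φ), giving ΔN = 176.107 + 124.651 + 409.141 = 709.90 m.
Horizontal magnitude = √(ΔE² + ΔN²) = √((-230.86)² + 709.90²) = 746.49 m.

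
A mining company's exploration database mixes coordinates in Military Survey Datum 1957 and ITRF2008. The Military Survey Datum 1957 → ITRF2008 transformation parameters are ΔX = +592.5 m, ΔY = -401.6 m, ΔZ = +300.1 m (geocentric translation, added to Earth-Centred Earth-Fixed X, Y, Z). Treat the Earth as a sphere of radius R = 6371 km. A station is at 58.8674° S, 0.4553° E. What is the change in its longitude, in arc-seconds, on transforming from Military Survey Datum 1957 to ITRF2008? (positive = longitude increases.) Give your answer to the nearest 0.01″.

Δλ = -25.44″

sin φ = -0.855973, cos φ = 0.517020, sin λ = 0.007946, cos λ = 0.999968.
East component: ΔE = −sin λ·ΔX + cos λ·ΔY = −(0.007946)(592.5) + (0.999968)(-401.6) = -406.30 m.
1° of latitude spans πR/180 = 111195 m; at latitude φ, 1° of longitude spans that × cos φ = 57490.1 m, so Δλ = -406.30 / 57490.1 × 3600 = -25.442″.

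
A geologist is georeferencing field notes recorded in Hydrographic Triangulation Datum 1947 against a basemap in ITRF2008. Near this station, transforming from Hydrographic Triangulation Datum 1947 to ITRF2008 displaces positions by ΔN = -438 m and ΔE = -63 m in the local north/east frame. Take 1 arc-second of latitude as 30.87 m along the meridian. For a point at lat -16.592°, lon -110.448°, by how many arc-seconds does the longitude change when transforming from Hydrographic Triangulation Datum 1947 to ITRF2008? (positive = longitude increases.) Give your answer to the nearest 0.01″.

At latitude -16.592°, cos φ = 0.958362.
1″ of longitude at this latitude = 30.87 × cos φ = 29.5846 m, so Δλ = -63.0 / 29.5846 = -2.129″.

Δλ = -2.13″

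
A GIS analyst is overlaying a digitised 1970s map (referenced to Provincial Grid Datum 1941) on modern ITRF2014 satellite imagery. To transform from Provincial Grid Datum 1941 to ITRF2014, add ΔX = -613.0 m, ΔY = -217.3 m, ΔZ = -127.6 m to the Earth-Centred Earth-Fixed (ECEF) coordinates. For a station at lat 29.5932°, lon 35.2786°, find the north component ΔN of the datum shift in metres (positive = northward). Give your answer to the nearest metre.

At φ = 29.5932°, λ = 35.2786°: sin φ = 0.493839, cos φ = 0.869554, sin λ = 0.577553, cos λ = 0.816353.
ΔN = −sin φ cos λ·ΔX − sin φ sin λ·ΔY + cos φ·ΔZ = −(0.493839)(0.816353)(-613.0) − (0.493839)(0.577553)(-217.3) + (0.869554)(-127.6) = 198.15 m.

ΔN = 198 m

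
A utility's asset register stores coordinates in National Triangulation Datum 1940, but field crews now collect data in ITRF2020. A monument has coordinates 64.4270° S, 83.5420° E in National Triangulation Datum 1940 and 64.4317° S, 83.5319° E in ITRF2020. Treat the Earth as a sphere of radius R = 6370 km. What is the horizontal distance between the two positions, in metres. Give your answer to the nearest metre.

Δφ = -64.4317° − -64.4270° = -0.0047°; Δλ = 83.5319° − 83.5420° = -0.0101°.
1° along a meridian = πR/180 = 111177 m.
ΔN = Δφ × 111177 = -522.5 m; ΔE = Δλ × 111177 × cos(-64.4270°) = -0.0101 × 111177 × 0.431661 = -484.7 m.
Distance = √(ΔE² + ΔN²) = √((-484.7)² + (-522.5)²) = 712.7 m.

713 m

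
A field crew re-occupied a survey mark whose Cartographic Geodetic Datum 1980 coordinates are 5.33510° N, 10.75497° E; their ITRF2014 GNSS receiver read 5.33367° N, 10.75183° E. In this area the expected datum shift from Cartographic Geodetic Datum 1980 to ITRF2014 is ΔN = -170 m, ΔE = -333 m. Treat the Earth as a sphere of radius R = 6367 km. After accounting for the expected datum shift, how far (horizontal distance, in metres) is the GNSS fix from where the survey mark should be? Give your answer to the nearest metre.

Observed coordinate differences: Δφ = -0.00143°, Δλ = -0.00314°.
Converting to metres (1° lat = 111125 m, cos φ = 0.995668): observed ΔN = -158.9 m, observed ΔE = -347.4 m.
Subtracting the expected shift leaves a residual of -158.9 − (-170) = 11.1 m north and -347.4 − (-333) = -14.4 m east.
Residual distance = √(11.1² + (-14.4)²) = 18.2 m.

18 m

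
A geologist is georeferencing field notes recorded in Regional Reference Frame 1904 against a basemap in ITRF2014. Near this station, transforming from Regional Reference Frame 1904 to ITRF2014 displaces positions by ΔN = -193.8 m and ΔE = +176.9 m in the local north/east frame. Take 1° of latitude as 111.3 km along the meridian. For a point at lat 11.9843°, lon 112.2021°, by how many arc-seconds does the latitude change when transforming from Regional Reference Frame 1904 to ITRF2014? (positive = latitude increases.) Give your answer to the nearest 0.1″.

1° of latitude = 111.3 km, so Δφ = -193.8 / 111300 = -0.0017412° = -6.268″.

Δφ = -6.3″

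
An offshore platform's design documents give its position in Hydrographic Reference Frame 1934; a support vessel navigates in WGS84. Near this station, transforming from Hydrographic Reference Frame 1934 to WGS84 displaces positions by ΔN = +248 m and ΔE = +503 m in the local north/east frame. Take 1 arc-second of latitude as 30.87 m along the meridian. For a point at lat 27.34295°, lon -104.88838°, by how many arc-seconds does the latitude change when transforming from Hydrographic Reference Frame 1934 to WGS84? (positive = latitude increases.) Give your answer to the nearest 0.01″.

1″ of latitude = 30.87 m, so Δφ = 248.0 / 30.87 = 8.034″.

Δφ = 8.03″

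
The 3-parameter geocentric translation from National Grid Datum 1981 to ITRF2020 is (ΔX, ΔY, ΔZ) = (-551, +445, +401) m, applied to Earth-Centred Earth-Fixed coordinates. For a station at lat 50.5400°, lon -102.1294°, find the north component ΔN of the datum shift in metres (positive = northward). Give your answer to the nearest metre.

At φ = 50.5400°, λ = -102.1294°: sin φ = 0.772068, cos φ = 0.635539, sin λ = -0.977676, cos λ = -0.210120.
ΔN = −sin φ cos λ·ΔX − sin φ sin λ·ΔY + cos φ·ΔZ = −(0.772068)(-0.210120)(-551) − (0.772068)(-0.977676)(445) + (0.635539)(401) = 501.36 m.

ΔN = 501 m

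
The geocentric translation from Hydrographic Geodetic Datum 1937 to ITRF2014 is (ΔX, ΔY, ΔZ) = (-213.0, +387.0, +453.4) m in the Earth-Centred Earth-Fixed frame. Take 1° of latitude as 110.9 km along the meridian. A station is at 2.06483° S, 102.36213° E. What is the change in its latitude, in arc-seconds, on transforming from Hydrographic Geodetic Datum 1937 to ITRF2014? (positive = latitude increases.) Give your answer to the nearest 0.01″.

Δφ = 15.20″

sin φ = -0.036030, cos φ = 0.999351, sin λ = 0.976814, cos λ = -0.214090.
North component: ΔN = −sin φ cos λ·ΔX − sin φ sin λ·ΔY + cos φ·ΔZ = −(-0.036030)(-0.214090)(-213.0) − (-0.036030)(0.976814)(387.0) + (0.999351)(453.4) = 468.37 m.
1° of latitude spans 110900 m, so Δφ = 468.37 / 110900 × 3600 = 15.204″.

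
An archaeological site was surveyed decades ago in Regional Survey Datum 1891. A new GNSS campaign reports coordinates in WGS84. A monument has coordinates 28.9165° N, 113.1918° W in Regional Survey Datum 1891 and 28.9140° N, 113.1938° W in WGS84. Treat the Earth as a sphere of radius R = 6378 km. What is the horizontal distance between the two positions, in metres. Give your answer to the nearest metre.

Δφ = 28.9140° − 28.9165° = -0.0025°; Δλ = -113.1938° − -113.1918° = -0.0020°.
1° along a meridian = πR/180 = 111317 m.
ΔN = Δφ × 111317 = -278.3 m; ΔE = Δλ × 111317 × cos(28.9165°) = -0.0020 × 111317 × 0.875325 = -194.9 m.
Distance = √(ΔE² + ΔN²) = √((-194.9)² + (-278.3)²) = 339.7 m.

340 m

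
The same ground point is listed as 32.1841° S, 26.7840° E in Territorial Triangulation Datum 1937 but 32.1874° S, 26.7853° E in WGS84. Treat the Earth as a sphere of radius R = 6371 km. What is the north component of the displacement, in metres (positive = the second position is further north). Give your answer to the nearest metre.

ΔN = -367 m

Δφ = -32.1874° − -32.1841° = -0.0033°; Δλ = 26.7853° − 26.7840° = +0.0013°.
1° along a meridian = πR/180 = 111195 m.
ΔN = Δφ × 111195 = -366.9 m; ΔE = Δλ × 111195 × cos(-32.1841°) = +0.0013 × 111195 × 0.846341 = 122.3 m.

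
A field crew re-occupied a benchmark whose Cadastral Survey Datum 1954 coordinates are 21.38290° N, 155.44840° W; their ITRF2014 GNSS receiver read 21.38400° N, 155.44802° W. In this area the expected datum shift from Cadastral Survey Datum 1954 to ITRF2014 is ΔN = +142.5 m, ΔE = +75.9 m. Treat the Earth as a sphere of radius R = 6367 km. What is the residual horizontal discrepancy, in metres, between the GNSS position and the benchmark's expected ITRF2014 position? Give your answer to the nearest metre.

42 m

Observed coordinate differences: Δφ = +0.00110°, Δλ = +0.00038°.
Converting to metres (1° lat = 111125 m, cos φ = 0.931165): observed ΔN = 122.2 m, observed ΔE = 39.3 m.
Subtracting the expected shift leaves a residual of 122.2 − (142.5) = -20.3 m north and 39.3 − (75.9) = -36.6 m east.
Residual distance = √((-20.3)² + (-36.6)²) = 41.8 m.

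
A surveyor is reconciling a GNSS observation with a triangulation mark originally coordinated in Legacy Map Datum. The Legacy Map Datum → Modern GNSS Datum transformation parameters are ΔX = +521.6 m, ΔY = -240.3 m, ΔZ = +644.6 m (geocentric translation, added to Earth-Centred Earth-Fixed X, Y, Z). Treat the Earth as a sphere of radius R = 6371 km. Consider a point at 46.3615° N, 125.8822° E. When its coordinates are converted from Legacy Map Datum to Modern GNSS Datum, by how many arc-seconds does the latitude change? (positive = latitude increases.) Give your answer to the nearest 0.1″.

Δφ = 26.1″

sin φ = 0.723708, cos φ = 0.690106, sin λ = 0.810224, cos λ = -0.586121.
North component: ΔN = −sin φ cos λ·ΔX − sin φ sin λ·ΔY + cos φ·ΔZ = −(0.723708)(-0.586121)(521.6) − (0.723708)(0.810224)(-240.3) + (0.690106)(644.6) = 807.00 m.
1° of latitude spans πR/180 = 111195 m, so Δφ = 807.00 / 111195 × 3600 = 26.127″.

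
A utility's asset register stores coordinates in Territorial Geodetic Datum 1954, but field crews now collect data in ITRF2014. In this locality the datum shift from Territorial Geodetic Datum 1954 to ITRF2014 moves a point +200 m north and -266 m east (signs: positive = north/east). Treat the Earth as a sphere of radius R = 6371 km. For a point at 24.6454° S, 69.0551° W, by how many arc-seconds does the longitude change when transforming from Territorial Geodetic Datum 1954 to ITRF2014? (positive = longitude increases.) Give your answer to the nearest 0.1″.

Δλ = -9.5″

At latitude -24.6454°, cos φ = 0.908906.
One radian of longitude at latitude φ spans R cos φ, so Δλ = ΔE / (R cos φ) = -266.0 / (6371000 × 0.908906) = -4.5936e-05 rad = -9.475″.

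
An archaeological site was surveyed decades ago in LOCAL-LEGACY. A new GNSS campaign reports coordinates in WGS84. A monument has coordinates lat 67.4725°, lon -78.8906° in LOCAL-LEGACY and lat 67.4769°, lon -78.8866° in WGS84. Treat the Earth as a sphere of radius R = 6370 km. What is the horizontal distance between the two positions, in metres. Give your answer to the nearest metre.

518 m

Δφ = 67.4769° − 67.4725° = +0.0044°; Δλ = -78.8866° − -78.8906° = +0.0040°.
1° along a meridian = πR/180 = 111177 m.
ΔN = Δφ × 111177 = 489.2 m; ΔE = Δλ × 111177 × cos(67.4725°) = +0.0040 × 111177 × 0.383127 = 170.4 m.
Distance = √(ΔE² + ΔN²) = √(170.4² + 489.2²) = 518.0 m.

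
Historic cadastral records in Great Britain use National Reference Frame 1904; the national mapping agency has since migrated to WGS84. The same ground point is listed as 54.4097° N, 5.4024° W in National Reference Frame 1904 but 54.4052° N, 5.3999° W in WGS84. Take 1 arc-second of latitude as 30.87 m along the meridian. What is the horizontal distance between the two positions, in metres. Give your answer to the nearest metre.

Δφ = 54.4052° − 54.4097° = -0.0045°; Δλ = -5.3999° − -5.4024° = +0.0025°.
1° of latitude = 3600 × 30.87 = 111132 m.
ΔN = Δφ × 111132 = -500.1 m; ΔE = Δλ × 111132 × cos(54.4097°) = +0.0025 × 111132 × 0.581985 = 161.7 m.
Distance = √(ΔE² + ΔN²) = √(161.7² + (-500.1)²) = 525.6 m.

526 m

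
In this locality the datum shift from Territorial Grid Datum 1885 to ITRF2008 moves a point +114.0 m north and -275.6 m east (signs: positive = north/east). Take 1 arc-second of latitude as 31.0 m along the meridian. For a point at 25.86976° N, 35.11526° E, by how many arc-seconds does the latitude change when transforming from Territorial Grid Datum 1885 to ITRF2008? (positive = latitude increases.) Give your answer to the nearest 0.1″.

Δφ = 3.7″

1″ of latitude = 31.00 m, so Δφ = 114.0 / 31.00 = 3.677″.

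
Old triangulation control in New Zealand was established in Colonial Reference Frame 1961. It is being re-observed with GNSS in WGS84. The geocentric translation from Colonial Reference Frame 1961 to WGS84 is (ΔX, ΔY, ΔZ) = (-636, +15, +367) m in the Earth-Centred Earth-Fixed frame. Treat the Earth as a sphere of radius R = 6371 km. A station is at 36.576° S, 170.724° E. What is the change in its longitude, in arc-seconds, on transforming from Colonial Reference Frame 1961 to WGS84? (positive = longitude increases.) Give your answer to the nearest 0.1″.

sin φ = -0.595889, cos φ = 0.803067, sin λ = 0.161190, cos λ = -0.986923.
East component: ΔE = −sin λ·ΔX + cos λ·ΔY = −(0.161190)(-636) + (-0.986923)(15) = 87.71 m.
1° of latitude spans πR/180 = 111195 m; at latitude φ, 1° of longitude spans that × cos φ = 89297.0 m, so Δλ = 87.71 / 89297.0 × 3600 = 3.536″.

Δλ = 3.5″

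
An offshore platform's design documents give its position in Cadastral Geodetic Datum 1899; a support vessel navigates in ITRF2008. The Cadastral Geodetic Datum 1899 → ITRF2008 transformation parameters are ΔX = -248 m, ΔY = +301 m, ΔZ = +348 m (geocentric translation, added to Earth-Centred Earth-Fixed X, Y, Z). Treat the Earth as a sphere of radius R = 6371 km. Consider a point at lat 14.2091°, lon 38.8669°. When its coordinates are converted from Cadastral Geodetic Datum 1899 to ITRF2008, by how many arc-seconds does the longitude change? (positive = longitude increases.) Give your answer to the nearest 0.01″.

sin φ = 0.245461, cos φ = 0.969406, sin λ = 0.627513, cos λ = 0.778606.
East component: ΔE = −sin λ·ΔX + cos λ·ΔY = −(0.627513)(-248) + (0.778606)(301) = 389.98 m.
1° of latitude spans πR/180 = 111195 m; at latitude φ, 1° of longitude spans that × cos φ = 107793.1 m, so Δλ = 389.98 / 107793.1 × 3600 = 13.024″.

Δλ = 13.02″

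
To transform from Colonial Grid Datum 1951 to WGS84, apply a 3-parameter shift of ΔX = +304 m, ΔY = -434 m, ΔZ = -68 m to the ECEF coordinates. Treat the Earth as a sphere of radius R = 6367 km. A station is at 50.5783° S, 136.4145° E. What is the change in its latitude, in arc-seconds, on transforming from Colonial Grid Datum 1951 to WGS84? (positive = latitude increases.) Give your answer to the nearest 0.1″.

sin φ = -0.772493, cos φ = 0.635023, sin λ = 0.689436, cos λ = -0.724346.
North component: ΔN = −sin φ cos λ·ΔX − sin φ sin λ·ΔY + cos φ·ΔZ = −(-0.772493)(-0.724346)(304) − (-0.772493)(0.689436)(-434) + (0.635023)(-68) = -444.43 m.
1° of latitude spans πR/180 = 111125 m, so Δφ = -444.43 / 111125 × 3600 = -14.398″.

Δφ = -14.4″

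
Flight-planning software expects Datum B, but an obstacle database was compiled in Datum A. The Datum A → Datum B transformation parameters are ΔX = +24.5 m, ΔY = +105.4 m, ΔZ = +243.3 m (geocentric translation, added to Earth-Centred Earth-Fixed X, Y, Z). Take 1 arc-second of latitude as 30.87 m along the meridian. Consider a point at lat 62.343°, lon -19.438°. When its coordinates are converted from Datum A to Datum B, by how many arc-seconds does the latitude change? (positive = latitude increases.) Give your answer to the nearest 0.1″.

Δφ = 4.0″

sin φ = 0.885742, cos φ = 0.464177, sin λ = -0.332787, cos λ = 0.943002.
North component: ΔN = −sin φ cos λ·ΔX − sin φ sin λ·ΔY + cos φ·ΔZ = −(0.885742)(0.943002)(24.5) − (0.885742)(-0.332787)(105.4) + (0.464177)(243.3) = 123.54 m.
1° of latitude spans 3600 × 30.87 = 111132 m, so Δφ = 123.54 / 111132 × 3600 = 4.002″.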